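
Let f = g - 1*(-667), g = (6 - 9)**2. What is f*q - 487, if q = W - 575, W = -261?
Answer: -565623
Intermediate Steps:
q = -836 (q = -261 - 575 = -836)
g = 9 (g = (-3)**2 = 9)
f = 676 (f = 9 - 1*(-667) = 9 + 667 = 676)
f*q - 487 = 676*(-836) - 487 = -565136 - 487 = -565623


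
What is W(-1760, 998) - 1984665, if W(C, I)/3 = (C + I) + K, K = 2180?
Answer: -1980411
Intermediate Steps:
W(C, I) = 6540 + 3*C + 3*I (W(C, I) = 3*((C + I) + 2180) = 3*(2180 + C + I) = 6540 + 3*C + 3*I)
W(-1760, 998) - 1984665 = (6540 + 3*(-1760) + 3*998) - 1984665 = (6540 - 5280 + 2994) - 1984665 = 4254 - 1984665 = -1980411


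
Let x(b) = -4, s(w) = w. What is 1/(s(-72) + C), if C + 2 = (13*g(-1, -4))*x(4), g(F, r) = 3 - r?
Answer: -1/438 ≈ -0.0022831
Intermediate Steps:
C = -366 (C = -2 + (13*(3 - 1*(-4)))*(-4) = -2 + (13*(3 + 4))*(-4) = -2 + (13*7)*(-4) = -2 + 91*(-4) = -2 - 364 = -366)
1/(s(-72) + C) = 1/(-72 - 366) = 1/(-438) = -1/438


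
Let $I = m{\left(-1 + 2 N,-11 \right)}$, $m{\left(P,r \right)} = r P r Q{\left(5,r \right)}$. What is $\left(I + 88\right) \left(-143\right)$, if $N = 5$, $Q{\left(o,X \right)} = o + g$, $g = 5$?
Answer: $-1569854$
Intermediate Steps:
$Q{\left(o,X \right)} = 5 + o$ ($Q{\left(o,X \right)} = o + 5 = 5 + o$)
$m{\left(P,r \right)} = 10 P r^{2}$ ($m{\left(P,r \right)} = r P r \left(5 + 5\right) = P r r 10 = P r^{2} \cdot 10 = 10 P r^{2}$)
$I = 10890$ ($I = 10 \left(-1 + 2 \cdot 5\right) \left(-11\right)^{2} = 10 \left(-1 + 10\right) 121 = 10 \cdot 9 \cdot 121 = 10890$)
$\left(I + 88\right) \left(-143\right) = \left(10890 + 88\right) \left(-143\right) = 10978 \left(-143\right) = -1569854$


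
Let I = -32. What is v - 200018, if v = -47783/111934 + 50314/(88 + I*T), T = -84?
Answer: -15536462679111/77682196 ≈ -2.0000e+5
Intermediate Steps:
v = 1374800417/77682196 (v = -47783/111934 + 50314/(88 - 32*(-84)) = -47783*1/111934 + 50314/(88 + 2688) = -47783/111934 + 50314/2776 = -47783/111934 + 50314*(1/2776) = -47783/111934 + 25157/1388 = 1374800417/77682196 ≈ 17.698)
v - 200018 = 1374800417/77682196 - 200018 = -15536462679111/77682196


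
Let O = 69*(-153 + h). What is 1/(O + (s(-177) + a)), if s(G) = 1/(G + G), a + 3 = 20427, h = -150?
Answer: -354/170983 ≈ -0.0020704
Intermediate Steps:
a = 20424 (a = -3 + 20427 = 20424)
O = -20907 (O = 69*(-153 - 150) = 69*(-303) = -20907)
s(G) = 1/(2*G)
1/(O + (s(-177) + a)) = 1/(-20907 + ((½)/(-177) + 20424)) = 1/(-20907 + ((½)*(-1/177) + 20424)) = 1/(-20907 + (-1/354 + 20424)) = 1/(-20907 + 7230095/354) = 1/(-170983/354) = -354/170983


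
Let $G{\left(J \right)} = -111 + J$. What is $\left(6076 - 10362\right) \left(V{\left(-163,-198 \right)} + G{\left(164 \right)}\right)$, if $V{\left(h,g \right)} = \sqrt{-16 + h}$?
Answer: $-227158 - 4286 i \sqrt{179} \approx -2.2716 \cdot 10^{5} - 57343.0 i$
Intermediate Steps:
$\left(6076 - 10362\right) \left(V{\left(-163,-198 \right)} + G{\left(164 \right)}\right) = \left(6076 - 10362\right) \left(\sqrt{-16 - 163} + \left(-111 + 164\right)\right) = - 4286 \left(\sqrt{-179} + 53\right) = - 4286 \left(i \sqrt{179} + 53\right) = - 4286 \left(53 + i \sqrt{179}\right) = -227158 - 4286 i \sqrt{179}$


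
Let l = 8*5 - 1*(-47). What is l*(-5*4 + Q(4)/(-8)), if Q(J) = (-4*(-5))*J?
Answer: -2610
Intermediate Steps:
Q(J) = 20*J
l = 87 (l = 40 + 47 = 87)
l*(-5*4 + Q(4)/(-8)) = 87*(-5*4 + (20*4)/(-8)) = 87*(-20 + 80*(-1/8)) = 87*(-20 - 10) = 87*(-30) = -2610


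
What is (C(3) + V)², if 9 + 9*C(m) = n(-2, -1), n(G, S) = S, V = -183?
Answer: 2745649/81 ≈ 33897.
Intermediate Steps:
C(m) = -10/9 (C(m) = -1 + (⅑)*(-1) = -1 - ⅑ = -10/9)
(C(3) + V)² = (-10/9 - 183)² = (-1657/9)² = 2745649/81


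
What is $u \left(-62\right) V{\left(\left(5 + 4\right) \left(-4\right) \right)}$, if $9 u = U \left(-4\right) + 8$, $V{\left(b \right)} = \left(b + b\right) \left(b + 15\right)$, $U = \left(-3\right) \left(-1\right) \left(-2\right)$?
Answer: $-333312$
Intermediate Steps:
$U = -6$ ($U = 3 \left(-2\right) = -6$)
$V{\left(b \right)} = 2 b \left(15 + b\right)$
$u = \frac{32}{9}$ ($u = \frac{\left(-6\right) \left(-4\right) + 8}{9} = \frac{24 + 8}{9} = \frac{1}{9} \cdot 32 = \frac{32}{9} \approx 3.5556$)
$u \left(-62\right) V{\left(\left(5 + 4\right) \left(-4\right) \right)} = \frac{32}{9} \left(-62\right) 2 \left(5 + 4\right) \left(-4\right) \left(15 + \left(5 + 4\right) \left(-4\right)\right) = - \frac{1984 \cdot 2 \cdot 9 \left(-4\right) \left(15 + 9 \left(-4\right)\right)}{9} = - \frac{1984 \cdot 2 \left(-36\right) \left(15 - 36\right)}{9} = - \frac{1984 \cdot 2 \left(-36\right) \left(-21\right)}{9} = \left(- \frac{1984}{9}\right) 1512 = -333312$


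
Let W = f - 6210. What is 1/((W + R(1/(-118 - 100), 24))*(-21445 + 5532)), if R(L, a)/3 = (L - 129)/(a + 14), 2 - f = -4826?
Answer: 8284/183522353441 ≈ 4.5139e-8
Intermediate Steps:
f = 4828 (f = 2 - 1*(-4826) = 2 + 4826 = 4828)
W = -1382 (W = 4828 - 6210 = -1382)
R(L, a) = 3*(-129 + L)/(14 + a) (R(L, a) = 3*((L - 129)/(a + 14)) = 3*((-129 + L)/(14 + a)) = 3*(-129 + L)/(14 + a))
1/((W + R(1/(-118 - 100), 24))*(-21445 + 5532)) = 1/((-1382 + 3*(-129 + 1/(-118 - 100))/(14 + 24))*(-21445 + 5532)) = 1/((-1382 + 3*(-129 + 1/(-218))/38)*(-15913)) = 1/((-1382 + 3*(1/38)*(-129 - 1/218))*(-15913)) = 1/((-1382 + 3*(1/38)*(-28123/218))*(-15913)) = 1/((-1382 - 84369/8284)*(-15913)) = 1/(-11532857/8284*(-15913)) = 1/(183522353441/8284) = 8284/183522353441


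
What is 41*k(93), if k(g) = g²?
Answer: 354609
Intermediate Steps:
41*k(93) = 41*93² = 41*8649 = 354609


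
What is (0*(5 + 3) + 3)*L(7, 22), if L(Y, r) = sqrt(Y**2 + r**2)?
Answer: 3*sqrt(533) ≈ 69.260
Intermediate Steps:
(0*(5 + 3) + 3)*L(7, 22) = (0*(5 + 3) + 3)*sqrt(7**2 + 22**2) = (0*8 + 3)*sqrt(49 + 484) = (0 + 3)*sqrt(533) = 3*sqrt(533)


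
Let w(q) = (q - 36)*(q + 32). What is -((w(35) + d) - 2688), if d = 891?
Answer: 1864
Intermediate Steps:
w(q) = (-36 + q)*(32 + q)
-((w(35) + d) - 2688) = -(((-1152 + 35² - 4*35) + 891) - 2688) = -(((-1152 + 1225 - 140) + 891) - 2688) = -((-67 + 891) - 2688) = -(824 - 2688) = -1*(-1864) = 1864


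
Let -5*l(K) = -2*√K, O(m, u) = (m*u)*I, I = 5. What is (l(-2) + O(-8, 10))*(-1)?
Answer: 400 - 2*I*√2/5 ≈ 400.0 - 0.56569*I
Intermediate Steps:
O(m, u) = 5*m*u (O(m, u) = (m*u)*5 = 5*m*u)
l(K) = 2*√K/5 (l(K) = -(-2)*√K/5 = 2*√K/5)
(l(-2) + O(-8, 10))*(-1) = (2*√(-2)/5 + 5*(-8)*10)*(-1) = (2*(I*√2)/5 - 400)*(-1) = (2*I*√2/5 - 400)*(-1) = (-400 + 2*I*√2/5)*(-1) = 400 - 2*I*√2/5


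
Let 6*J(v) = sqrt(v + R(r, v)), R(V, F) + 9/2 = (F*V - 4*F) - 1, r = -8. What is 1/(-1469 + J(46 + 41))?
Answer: -105768/155375117 - 30*I*sqrt(154)/155375117 ≈ -0.00068073 - 2.3961e-6*I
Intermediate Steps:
R(V, F) = -11/2 - 4*F + F*V (R(V, F) = -9/2 + ((F*V - 4*F) - 1) = -9/2 + ((-4*F + F*V) - 1) = -9/2 + (-1 - 4*F + F*V) = -11/2 - 4*F + F*V)
J(v) = sqrt(-11/2 - 11*v)/6 (J(v) = sqrt(v + (-11/2 - 4*v + v*(-8)))/6 = sqrt(v + (-11/2 - 4*v - 8*v))/6 = sqrt(v + (-11/2 - 12*v))/6 = sqrt(-11/2 - 11*v)/6)
1/(-1469 + J(46 + 41)) = 1/(-1469 + sqrt(-22 - 44*(46 + 41))/12) = 1/(-1469 + sqrt(-22 - 44*87)/12) = 1/(-1469 + sqrt(-22 - 3828)/12) = 1/(-1469 + sqrt(-3850)/12) = 1/(-1469 + (5*I*sqrt(154))/12) = 1/(-1469 + 5*I*sqrt(154)/12)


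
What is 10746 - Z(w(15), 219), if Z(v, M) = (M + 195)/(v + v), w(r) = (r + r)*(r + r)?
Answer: 1074577/100 ≈ 10746.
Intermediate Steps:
w(r) = 4*r**2 (w(r) = (2*r)*(2*r) = 4*r**2)
Z(v, M) = (195 + M)/(2*v) (Z(v, M) = (195 + M)/((2*v)) = (195 + M)*(1/(2*v)) = (195 + M)/(2*v))
10746 - Z(w(15), 219) = 10746 - (195 + 219)/(2*(4*15**2)) = 10746 - 414/(2*(4*225)) = 10746 - 414/(2*900) = 10746 - 1*23/100 = 10746 - 23/100 = 1074577/100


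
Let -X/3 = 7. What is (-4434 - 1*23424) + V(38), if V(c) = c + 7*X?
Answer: -27967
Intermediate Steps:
X = -21 (X = -3*7 = -21)
V(c) = -147 + c (V(c) = c + 7*(-21) = c - 147 = -147 + c)
(-4434 - 1*23424) + V(38) = (-4434 - 1*23424) + (-147 + 38) = (-4434 - 23424) - 109 = -27858 - 109 = -27967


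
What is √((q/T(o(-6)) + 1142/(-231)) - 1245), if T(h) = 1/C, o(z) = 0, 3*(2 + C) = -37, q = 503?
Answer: I*√50157030/77 ≈ 91.976*I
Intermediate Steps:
C = -43/3 (C = -2 + (⅓)*(-37) = -2 - 37/3 = -43/3 ≈ -14.333)
T(h) = -3/43 (T(h) = 1/(-43/3) = -3/43)
√((q/T(o(-6)) + 1142/(-231)) - 1245) = √((503/(-3/43) + 1142/(-231)) - 1245) = √((503*(-43/3) + 1142*(-1/231)) - 1245) = √((-21629/3 - 1142/231) - 1245) = √(-555525/77 - 1245) = √(-651390/77) = I*√50157030/77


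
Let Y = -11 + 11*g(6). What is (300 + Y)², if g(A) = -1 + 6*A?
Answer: 454276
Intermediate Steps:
Y = 374 (Y = -11 + 11*(-1 + 6*6) = -11 + 11*(-1 + 36) = -11 + 11*35 = -11 + 385 = 374)
(300 + Y)² = (300 + 374)² = 674² = 454276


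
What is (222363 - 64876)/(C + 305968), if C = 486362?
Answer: 14317/72030 ≈ 0.19876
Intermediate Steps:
(222363 - 64876)/(C + 305968) = (222363 - 64876)/(486362 + 305968) = 157487/792330 = 157487*(1/792330) = 14317/72030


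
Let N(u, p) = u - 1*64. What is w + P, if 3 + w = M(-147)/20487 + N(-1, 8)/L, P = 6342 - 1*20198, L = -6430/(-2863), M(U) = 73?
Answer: -365895534013/26346282 ≈ -13888.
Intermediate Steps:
N(u, p) = -64 + u (N(u, p) = u - 64 = -64 + u)
L = 6430/2863 (L = -6430*(-1/2863) = 6430/2863 ≈ 2.2459)
P = -13856 (P = 6342 - 20198 = -13856)
w = -841450621/26346282 (w = -3 + (73/20487 + (-64 - 1)/(6430/2863)) = -3 + (73*(1/20487) - 65*2863/6430) = -3 + (73/20487 - 37219/1286) = -3 - 762411775/26346282 = -841450621/26346282 ≈ -31.938)
w + P = -841450621/26346282 - 13856 = -365895534013/26346282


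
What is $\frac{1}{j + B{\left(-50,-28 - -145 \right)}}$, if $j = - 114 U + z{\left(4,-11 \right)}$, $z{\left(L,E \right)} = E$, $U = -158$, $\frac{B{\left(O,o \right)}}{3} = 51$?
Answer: $\frac{1}{18154} \approx 5.5084 \cdot 10^{-5}$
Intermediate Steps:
$B{\left(O,o \right)} = 153$ ($B{\left(O,o \right)} = 3 \cdot 51 = 153$)
$j = 18001$ ($j = \left(-114\right) \left(-158\right) - 11 = 18012 - 11 = 18001$)
$\frac{1}{j + B{\left(-50,-28 - -145 \right)}} = \frac{1}{18001 + 153} = \frac{1}{18154}$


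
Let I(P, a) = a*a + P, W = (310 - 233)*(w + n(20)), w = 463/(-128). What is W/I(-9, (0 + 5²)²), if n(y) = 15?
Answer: 112189/49998848 ≈ 0.0022438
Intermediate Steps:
w = -463/128 (w = 463*(-1/128) = -463/128 ≈ -3.6172)
W = 112189/128 (W = (310 - 233)*(-463/128 + 15) = 77*(1457/128) = 112189/128 ≈ 876.48)
I(P, a) = P + a² (I(P, a) = a² + P = P + a²)
W/I(-9, (0 + 5²)²) = 112189/(128*(-9 + ((0 + 5²)²)²)) = 112189/(128*(-9 + ((0 + 25)²)²)) = 112189/(128*(-9 + (25²)²)) = 112189/(128*(-9 + 625²)) = 112189/(128*(-9 + 390625)) = (112189/128)/390616 = (112189/128)*(1/390616) = 112189/49998848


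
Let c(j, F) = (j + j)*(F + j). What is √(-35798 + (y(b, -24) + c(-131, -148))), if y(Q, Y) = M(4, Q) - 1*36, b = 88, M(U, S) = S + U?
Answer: 2*√9339 ≈ 193.28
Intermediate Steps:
y(Q, Y) = -32 + Q (y(Q, Y) = (Q + 4) - 1*36 = (4 + Q) - 36 = -32 + Q)
c(j, F) = 2*j*(F + j) (c(j, F) = (2*j)*(F + j) = 2*j*(F + j))
√(-35798 + (y(b, -24) + c(-131, -148))) = √(-35798 + ((-32 + 88) + 2*(-131)*(-148 - 131))) = √(-35798 + (56 + 2*(-131)*(-279))) = √(-35798 + (56 + 73098)) = √(-35798 + 73154) = √37356 = 2*√9339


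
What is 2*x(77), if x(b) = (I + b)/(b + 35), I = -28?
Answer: 7/8 ≈ 0.87500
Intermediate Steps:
x(b) = (-28 + b)/(35 + b) (x(b) = (-28 + b)/(b + 35) = (-28 + b)/(35 + b))
2*x(77) = 2*((-28 + 77)/(35 + 77)) = 2*(49/112) = 2*((1/112)*49) = 2*(7/16) = 7/8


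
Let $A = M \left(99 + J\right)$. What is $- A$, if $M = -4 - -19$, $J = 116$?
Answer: $-3225$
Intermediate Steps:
$M = 15$ ($M = -4 + 19 = 15$)
$A = 3225$ ($A = 15 \left(99 + 116\right) = 15 \cdot 215 = 3225$)
$- A = \left(-1\right) 3225 = -3225$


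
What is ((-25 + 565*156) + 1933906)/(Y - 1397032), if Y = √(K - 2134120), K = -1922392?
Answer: -39233722801/27106978688 - 224669*I*√63383/27106978688 ≈ -1.4474 - 0.0020866*I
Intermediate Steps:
Y = 8*I*√63383 (Y = √(-1922392 - 2134120) = √(-4056512) = 8*I*√63383 ≈ 2014.1*I)
((-25 + 565*156) + 1933906)/(Y - 1397032) = ((-25 + 565*156) + 1933906)/(8*I*√63383 - 1397032) = ((-25 + 88140) + 1933906)/(-1397032 + 8*I*√63383) = (88115 + 1933906)/(-1397032 + 8*I*√63383) = 2022021/(-1397032 + 8*I*√63383)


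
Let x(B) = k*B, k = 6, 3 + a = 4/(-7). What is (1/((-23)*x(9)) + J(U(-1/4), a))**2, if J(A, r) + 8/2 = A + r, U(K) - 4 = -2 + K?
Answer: 10248930169/302342544 ≈ 33.898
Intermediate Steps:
a = -25/7 (a = -3 + 4/(-7) = -3 + 4*(-1/7) = -3 - 4/7 = -25/7 ≈ -3.5714)
x(B) = 6*B
U(K) = 2 + K (U(K) = 4 + (-2 + K) = 2 + K)
J(A, r) = -4 + A + r (J(A, r) = -4 + (A + r) = -4 + A + r)
(1/((-23)*x(9)) + J(U(-1/4), a))**2 = (1/((-23)*((6*9))) + (-4 + (2 - 1/4) - 25/7))**2 = (-1/23/54 + (-4 + (2 - 1*1/4) - 25/7))**2 = (-1/23*1/54 + (-4 + (2 - 1/4) - 25/7))**2 = (-1/1242 + (-4 + 7/4 - 25/7))**2 = (-1/1242 - 163/28)**2 = (-101237/17388)**2 = 10248930169/302342544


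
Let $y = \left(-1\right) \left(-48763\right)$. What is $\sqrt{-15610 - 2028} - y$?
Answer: $-48763 + i \sqrt{17638} \approx -48763.0 + 132.81 i$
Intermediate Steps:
$y = 48763$
$\sqrt{-15610 - 2028} - y = \sqrt{-15610 - 2028} - 48763 = \sqrt{-17638} - 48763 = i \sqrt{17638} - 48763 = -48763 + i \sqrt{17638}$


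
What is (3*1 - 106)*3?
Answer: -309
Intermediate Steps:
(3*1 - 106)*3 = (3 - 106)*3 = -103*3 = -309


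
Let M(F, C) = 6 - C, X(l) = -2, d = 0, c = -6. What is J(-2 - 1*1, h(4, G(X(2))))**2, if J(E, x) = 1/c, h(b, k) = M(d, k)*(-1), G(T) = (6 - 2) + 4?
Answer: 1/36 ≈ 0.027778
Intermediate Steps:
G(T) = 8 (G(T) = 4 + 4 = 8)
h(b, k) = -6 + k (h(b, k) = (6 - k)*(-1) = -6 + k)
J(E, x) = -1/6 (J(E, x) = 1/(-6) = -1/6)
J(-2 - 1*1, h(4, G(X(2))))**2 = (-1/6)**2 = 1/36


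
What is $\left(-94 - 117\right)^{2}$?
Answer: $44521$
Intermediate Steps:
$\left(-94 - 117\right)^{2} = \left(-211\right)^{2} = 44521$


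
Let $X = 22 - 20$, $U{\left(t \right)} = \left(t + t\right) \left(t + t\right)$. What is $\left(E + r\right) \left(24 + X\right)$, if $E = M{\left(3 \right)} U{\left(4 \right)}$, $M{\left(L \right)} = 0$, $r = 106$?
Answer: $2756$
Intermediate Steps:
$U{\left(t \right)} = 4 t^{2}$ ($U{\left(t \right)} = 2 t 2 t = 4 t^{2}$)
$X = 2$ ($X = 22 - 20 = 2$)
$E = 0$ ($E = 0 \cdot 4 \cdot 4^{2} = 0 \cdot 4 \cdot 16 = 0 \cdot 64 = 0$)
$\left(E + r\right) \left(24 + X\right) = \left(0 + 106\right) \left(24 + 2\right) = 106 \cdot 26 = 2756$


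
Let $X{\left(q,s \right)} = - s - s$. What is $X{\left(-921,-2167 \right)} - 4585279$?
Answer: $-4580945$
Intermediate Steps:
$X{\left(q,s \right)} = - 2 s$
$X{\left(-921,-2167 \right)} - 4585279 = \left(-2\right) \left(-2167\right) - 4585279 = 4334 - 4585279 = -4580945$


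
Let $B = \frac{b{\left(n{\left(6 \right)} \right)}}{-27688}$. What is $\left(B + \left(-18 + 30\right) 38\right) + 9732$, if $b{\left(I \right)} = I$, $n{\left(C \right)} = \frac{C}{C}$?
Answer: $\frac{282085343}{27688} \approx 10188.0$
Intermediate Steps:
$n{\left(C \right)} = 1$
$B = - \frac{1}{27688}$ ($B = 1 \frac{1}{-27688} = 1 \left(- \frac{1}{27688}\right) = - \frac{1}{27688} \approx -3.6117 \cdot 10^{-5}$)
$\left(B + \left(-18 + 30\right) 38\right) + 9732 = \left(- \frac{1}{27688} + \left(-18 + 30\right) 38\right) + 9732 = \left(- \frac{1}{27688} + 12 \cdot 38\right) + 9732 = \left(- \frac{1}{27688} + 456\right) + 9732 = \frac{12625727}{27688} + 9732 = \frac{282085343}{27688}$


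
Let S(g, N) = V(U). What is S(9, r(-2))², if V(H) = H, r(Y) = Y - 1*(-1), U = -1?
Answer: 1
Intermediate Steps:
r(Y) = 1 + Y (r(Y) = Y + 1 = 1 + Y)
S(g, N) = -1
S(9, r(-2))² = (-1)² = 1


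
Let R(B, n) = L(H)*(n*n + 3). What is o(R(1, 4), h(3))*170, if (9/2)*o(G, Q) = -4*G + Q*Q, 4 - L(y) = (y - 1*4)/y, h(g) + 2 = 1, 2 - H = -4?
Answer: -283220/27 ≈ -10490.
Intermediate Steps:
H = 6 (H = 2 - 1*(-4) = 2 + 4 = 6)
h(g) = -1 (h(g) = -2 + 1 = -1)
L(y) = 4 - (-4 + y)/y (L(y) = 4 - (y - 1*4)/y = 4 - (y - 4)/y = 4 - (-4 + y)/y)
R(B, n) = 11 + 11*n²/3 (R(B, n) = (3 + 4/6)*(n*n + 3) = (3 + 4*(⅙))*(n² + 3) = (3 + ⅔)*(3 + n²) = 11*(3 + n²)/3 = 11 + 11*n²/3)
o(G, Q) = -8*G/9 + 2*Q²/9 (o(G, Q) = 2*(-4*G + Q*Q)/9 = 2*(-4*G + Q²)/9 = 2*(Q² - 4*G)/9 = -8*G/9 + 2*Q²/9)
o(R(1, 4), h(3))*170 = (-8*(11 + (11/3)*4²)/9 + (2/9)*(-1)²)*170 = (-8*(11 + (11/3)*16)/9 + (2/9)*1)*170 = (-8*(11 + 176/3)/9 + 2/9)*170 = (-8/9*209/3 + 2/9)*170 = (-1672/27 + 2/9)*170 = -1666/27*170 = -283220/27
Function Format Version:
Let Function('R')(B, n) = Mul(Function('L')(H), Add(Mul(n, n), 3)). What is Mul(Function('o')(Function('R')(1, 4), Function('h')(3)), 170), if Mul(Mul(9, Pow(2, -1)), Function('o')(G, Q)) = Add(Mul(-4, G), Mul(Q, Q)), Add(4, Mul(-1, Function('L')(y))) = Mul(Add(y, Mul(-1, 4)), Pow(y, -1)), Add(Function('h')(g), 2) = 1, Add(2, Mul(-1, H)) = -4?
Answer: Rational(-283220, 27) ≈ -10490.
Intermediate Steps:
H = 6 (H = Add(2, Mul(-1, -4)) = Add(2, 4) = 6)
Function('h')(g) = -1 (Function('h')(g) = Add(-2, 1) = -1)
Function('L')(y) = Add(4, Mul(-1, Pow(y, -1), Add(-4, y))) (Function('L')(y) = Add(4, Mul(-1, Mul(Add(y, Mul(-1, 4)), Pow(y, -1)))) = Add(4, Mul(-1, Mul(Add(y, -4), Pow(y, -1)))) = Add(4, Mul(-1, Mul(Add(-4, y), Pow(y, -1)))) = Add(4, Mul(-1, Mul(Pow(y, -1), Add(-4, y)))) = Add(4, Mul(-1, Pow(y, -1), Add(-4, y))))
Function('R')(B, n) = Add(11, Mul(Rational(11, 3), Pow(n, 2))) (Function('R')(B, n) = Mul(Add(3, Mul(4, Pow(6, -1))), Add(Mul(n, n), 3)) = Mul(Add(3, Mul(4, Rational(1, 6))), Add(Pow(n, 2), 3)) = Mul(Add(3, Rational(2, 3)), Add(3, Pow(n, 2))) = Mul(Rational(11, 3), Add(3, Pow(n, 2))) = Add(11, Mul(Rational(11, 3), Pow(n, 2))))
Function('o')(G, Q) = Add(Mul(Rational(-8, 9), G), Mul(Rational(2, 9), Pow(Q, 2))) (Function('o')(G, Q) = Mul(Rational(2, 9), Add(Mul(-4, G), Mul(Q, Q))) = Mul(Rational(2, 9), Add(Mul(-4, G), Pow(Q, 2))) = Mul(Rational(2, 9), Add(Pow(Q, 2), Mul(-4, G))) = Add(Mul(Rational(-8, 9), G), Mul(Rational(2, 9), Pow(Q, 2))))
Mul(Function('o')(Function('R')(1, 4), Function('h')(3)), 170) = Mul(Add(Mul(Rational(-8, 9), Add(11, Mul(Rational(11, 3), Pow(4, 2)))), Mul(Rational(2, 9), Pow(-1, 2))), 170) = Mul(Add(Mul(Rational(-8, 9), Add(11, Mul(Rational(11, 3), 16))), Mul(Rational(2, 9), 1)), 170) = Mul(Add(Mul(Rational(-8, 9), Add(11, Rational(176, 3))), Rational(2, 9)), 170) = Mul(Add(Mul(Rational(-8, 9), Rational(209, 3)), Rational(2, 9)), 170) = Mul(Add(Rational(-1672, 27), Rational(2, 9)), 170) = Mul(Rational(-1666, 27), 170) = Rational(-283220, 27)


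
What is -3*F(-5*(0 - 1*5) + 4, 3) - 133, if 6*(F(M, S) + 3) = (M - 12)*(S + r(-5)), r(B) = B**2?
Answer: -362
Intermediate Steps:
F(M, S) = -3 + (-12 + M)*(25 + S)/6 (F(M, S) = -3 + ((M - 12)*(S + (-5)**2))/6 = -3 + ((-12 + M)*(S + 25))/6 = -3 + ((-12 + M)*(25 + S))/6 = -3 + (-12 + M)*(25 + S)/6)
-3*F(-5*(0 - 1*5) + 4, 3) - 133 = -3*(-53 - 2*3 + 25*(-5*(0 - 1*5) + 4)/6 + (1/6)*(-5*(0 - 1*5) + 4)*3) - 133 = -3*(-53 - 6 + 25*(-5*(0 - 5) + 4)/6 + (1/6)*(-5*(0 - 5) + 4)*3) - 133 = -3*(-53 - 6 + 25*(-5*(-5) + 4)/6 + (1/6)*(-5*(-5) + 4)*3) - 133 = -3*(-53 - 6 + 25*(25 + 4)/6 + (1/6)*(25 + 4)*3) - 133 = -3*(-53 - 6 + (25/6)*29 + (1/6)*29*3) - 133 = -3*(-53 - 6 + 725/6 + 29/2) - 133 = -3*229/3 - 133 = -229 - 133 = -362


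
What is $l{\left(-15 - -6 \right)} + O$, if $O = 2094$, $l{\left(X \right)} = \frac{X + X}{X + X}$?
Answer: $2095$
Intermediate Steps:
$l{\left(X \right)} = 1$ ($l{\left(X \right)} = \frac{2 X}{2 X} = 2 X \frac{1}{2 X} = 1$)
$l{\left(-15 - -6 \right)} + O = 1 + 2094 = 2095$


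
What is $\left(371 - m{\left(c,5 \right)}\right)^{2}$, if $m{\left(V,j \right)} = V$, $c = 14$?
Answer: $127449$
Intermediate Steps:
$\left(371 - m{\left(c,5 \right)}\right)^{2} = \left(371 - 14\right)^{2} = 357^{2} = 127449$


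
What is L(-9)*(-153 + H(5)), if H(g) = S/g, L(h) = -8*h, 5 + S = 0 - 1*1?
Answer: -55512/5 ≈ -11102.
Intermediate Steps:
S = -6 (S = -5 + (0 - 1*1) = -5 + (0 - 1) = -5 - 1 = -6)
H(g) = -6/g
L(-9)*(-153 + H(5)) = (-8*(-9))*(-153 - 6/5) = 72*(-153 - 6*⅕) = 72*(-153 - 6/5) = 72*(-771/5) = -55512/5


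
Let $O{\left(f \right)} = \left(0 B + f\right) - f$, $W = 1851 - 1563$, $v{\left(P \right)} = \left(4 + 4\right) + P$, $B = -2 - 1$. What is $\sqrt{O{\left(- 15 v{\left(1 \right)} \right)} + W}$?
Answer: $12 \sqrt{2} \approx 16.971$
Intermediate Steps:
$B = -3$ ($B = -2 - 1 = -3$)
$v{\left(P \right)} = 8 + P$
$W = 288$ ($W = 1851 - 1563 = 288$)
$O{\left(f \right)} = 0$ ($O{\left(f \right)} = \left(0 \left(-3\right) + f\right) - f = \left(0 + f\right) - f = f - f = 0$)
$\sqrt{O{\left(- 15 v{\left(1 \right)} \right)} + W} = \sqrt{0 + 288} = \sqrt{288} = 12 \sqrt{2}$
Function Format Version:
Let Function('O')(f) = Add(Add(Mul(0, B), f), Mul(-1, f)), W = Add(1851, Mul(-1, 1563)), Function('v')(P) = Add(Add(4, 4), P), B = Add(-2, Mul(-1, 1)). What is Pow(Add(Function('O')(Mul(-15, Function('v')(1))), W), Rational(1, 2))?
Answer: Mul(12, Pow(2, Rational(1, 2))) ≈ 16.971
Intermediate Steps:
B = -3 (B = Add(-2, -1) = -3)
Function('v')(P) = Add(8, P)
W = 288 (W = Add(1851, -1563) = 288)
Function('O')(f) = 0 (Function('O')(f) = Add(Add(Mul(0, -3), f), Mul(-1, f)) = Add(Add(0, f), Mul(-1, f)) = Add(f, Mul(-1, f)) = 0)
Pow(Add(Function('O')(Mul(-15, Function('v')(1))), W), Rational(1, 2)) = Pow(Add(0, 288), Rational(1, 2)) = Pow(288, Rational(1, 2)) = Mul(12, Pow(2, Rational(1, 2)))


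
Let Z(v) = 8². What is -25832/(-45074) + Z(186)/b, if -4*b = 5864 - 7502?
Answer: 13462940/18457803 ≈ 0.72939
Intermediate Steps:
Z(v) = 64
b = 819/2 (b = -(5864 - 7502)/4 = -¼*(-1638) = 819/2 ≈ 409.50)
-25832/(-45074) + Z(186)/b = -25832/(-45074) + 64/(819/2) = -25832*(-1/45074) + 64*(2/819) = 12916/22537 + 128/819 = 13462940/18457803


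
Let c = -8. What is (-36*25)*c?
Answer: 7200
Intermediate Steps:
(-36*25)*c = -36*25*(-8) = -900*(-8) = 7200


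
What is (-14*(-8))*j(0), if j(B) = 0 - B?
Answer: 0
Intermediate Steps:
j(B) = -B
(-14*(-8))*j(0) = (-14*(-8))*(-1*0) = 112*0 = 0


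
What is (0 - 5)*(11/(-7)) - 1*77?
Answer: -484/7 ≈ -69.143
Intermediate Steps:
(0 - 5)*(11/(-7)) - 1*77 = -55*(-1)/7 - 77 = -5*(-11/7) - 77 = 55/7 - 77 = -484/7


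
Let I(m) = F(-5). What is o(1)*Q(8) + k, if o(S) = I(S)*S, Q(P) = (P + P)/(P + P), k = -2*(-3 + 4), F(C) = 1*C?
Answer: -7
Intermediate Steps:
F(C) = C
I(m) = -5
k = -2 (k = -2*1 = -2)
Q(P) = 1 (Q(P) = (2*P)/((2*P)) = (2*P)*(1/(2*P)) = 1)
o(S) = -5*S
o(1)*Q(8) + k = -5*1*1 - 2 = -5*1 - 2 = -5 - 2 = -7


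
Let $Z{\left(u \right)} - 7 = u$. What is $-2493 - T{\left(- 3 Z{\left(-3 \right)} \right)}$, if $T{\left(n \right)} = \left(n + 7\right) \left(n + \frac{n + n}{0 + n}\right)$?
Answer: $-2543$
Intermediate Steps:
$Z{\left(u \right)} = 7 + u$
$T{\left(n \right)} = \left(2 + n\right) \left(7 + n\right)$ ($T{\left(n \right)} = \left(7 + n\right) \left(n + \frac{2 n}{n}\right) = \left(7 + n\right) \left(n + 2\right) = \left(7 + n\right) \left(2 + n\right) = \left(2 + n\right) \left(7 + n\right)$)
$-2493 - T{\left(- 3 Z{\left(-3 \right)} \right)} = -2493 - \left(14 + \left(- 3 \left(7 - 3\right)\right)^{2} + 9 \left(- 3 \left(7 - 3\right)\right)\right) = -2493 - \left(14 + \left(\left(-3\right) 4\right)^{2} + 9 \left(\left(-3\right) 4\right)\right) = -2493 - \left(14 + \left(-12\right)^{2} + 9 \left(-12\right)\right) = -2493 - \left(14 + 144 - 108\right) = -2493 - 50 = -2543$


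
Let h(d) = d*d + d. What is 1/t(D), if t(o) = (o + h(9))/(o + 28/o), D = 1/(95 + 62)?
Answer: 690173/14131 ≈ 48.841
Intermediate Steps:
h(d) = d + d² (h(d) = d² + d = d + d²)
D = 1/157 ≈ 0.0063694
t(o) = (90 + o)/(o + 28/o) (t(o) = (o + 9*(1 + 9))/(o + 28/o) = (o + 9*10)/(o + 28/o) = (o + 90)/(o + 28/o) = (90 + o)/(o + 28/o))
1/t(D) = 1/((90 + 1/157)/(157*(28 + (1/157)²))) = 1/((1/157)*(14131/157)/(28 + 1/24649)) = 1/((1/157)*(14131/157)/(690173/24649)) = 1/((1/157)*(24649/690173)*(14131/157)) = 1/(14131/690173) = 690173/14131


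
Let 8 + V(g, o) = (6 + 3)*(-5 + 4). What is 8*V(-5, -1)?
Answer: -136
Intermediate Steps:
V(g, o) = -17 (V(g, o) = -8 + (6 + 3)*(-5 + 4) = -8 + 9*(-1) = -8 - 9 = -17)
8*V(-5, -1) = 8*(-17) = -136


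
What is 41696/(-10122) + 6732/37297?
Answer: -743497204/188760117 ≈ -3.9388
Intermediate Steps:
41696/(-10122) + 6732/37297 = 41696*(-1/10122) + 6732*(1/37297) = -20848/5061 + 6732/37297 = -743497204/188760117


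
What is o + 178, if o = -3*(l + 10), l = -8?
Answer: 172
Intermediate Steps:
o = -6 (o = -3*(-8 + 10) = -3*2 = -6)
o + 178 = -6 + 178 = 172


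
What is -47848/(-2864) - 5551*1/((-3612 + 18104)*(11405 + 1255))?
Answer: 548662213531/32840900880 ≈ 16.707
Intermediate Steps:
-47848/(-2864) - 5551*1/((-3612 + 18104)*(11405 + 1255)) = -47848*(-1/2864) - 5551/(14492*12660) = 5981/358 - 5551/183468720 = 548662213531/32840900880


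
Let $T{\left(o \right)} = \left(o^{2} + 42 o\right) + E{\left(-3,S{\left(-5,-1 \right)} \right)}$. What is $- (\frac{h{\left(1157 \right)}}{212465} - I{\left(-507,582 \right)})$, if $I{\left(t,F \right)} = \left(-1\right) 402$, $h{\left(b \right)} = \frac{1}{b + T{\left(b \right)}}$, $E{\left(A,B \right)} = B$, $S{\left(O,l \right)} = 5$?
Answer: $- \frac{118584962266651}{294987468325} \approx -402.0$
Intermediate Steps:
$T{\left(o \right)} = 5 + o^{2} + 42 o$ ($T{\left(o \right)} = \left(o^{2} + 42 o\right) + 5 = 5 + o^{2} + 42 o$)
$h{\left(b \right)} = \frac{1}{5 + b^{2} + 43 b}$ ($h{\left(b \right)} = \frac{1}{b + \left(5 + b^{2} + 42 b\right)} = \frac{1}{5 + b^{2} + 43 b}$)
$I{\left(t,F \right)} = -402$
$- (\frac{h{\left(1157 \right)}}{212465} - I{\left(-507,582 \right)}) = - (\frac{1}{\left(5 + 1157^{2} + 43 \cdot 1157\right) 212465} - -402) = - (\frac{1}{5 + 1338649 + 49751} \cdot \frac{1}{212465} + 402) = - (\frac{1}{1388405} \cdot \frac{1}{212465} + 402) = - (\frac{1}{294987468325} + 402) = \left(-1\right) \frac{118584962266651}{294987468325} = - \frac{118584962266651}{294987468325}$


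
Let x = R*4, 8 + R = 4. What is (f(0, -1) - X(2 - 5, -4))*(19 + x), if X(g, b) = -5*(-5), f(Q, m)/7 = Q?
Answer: -75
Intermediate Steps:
R = -4 (R = -8 + 4 = -4)
f(Q, m) = 7*Q
X(g, b) = 25
x = -16 (x = -4*4 = -16)
(f(0, -1) - X(2 - 5, -4))*(19 + x) = (7*0 - 1*25)*(19 - 16) = (0 - 25)*3 = -25*3 = -75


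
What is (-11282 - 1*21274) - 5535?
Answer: -38091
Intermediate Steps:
(-11282 - 1*21274) - 5535 = (-11282 - 21274) - 5535 = -32556 - 5535 = -38091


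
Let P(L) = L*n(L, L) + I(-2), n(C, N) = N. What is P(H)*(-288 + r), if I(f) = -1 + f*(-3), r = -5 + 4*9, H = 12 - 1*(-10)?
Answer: -125673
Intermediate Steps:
H = 22 (H = 12 + 10 = 22)
r = 31 (r = -5 + 36 = 31)
I(f) = -1 - 3*f
P(L) = 5 + L² (P(L) = L*L + (-1 - 3*(-2)) = L² + (-1 + 6) = L² + 5 = 5 + L²)
P(H)*(-288 + r) = (5 + 22²)*(-288 + 31) = (5 + 484)*(-257) = 489*(-257) = -125673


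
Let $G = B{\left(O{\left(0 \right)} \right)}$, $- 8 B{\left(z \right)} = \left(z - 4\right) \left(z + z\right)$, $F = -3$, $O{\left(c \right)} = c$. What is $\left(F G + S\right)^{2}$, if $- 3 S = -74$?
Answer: $\frac{5476}{9} \approx 608.44$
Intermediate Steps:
$S = \frac{74}{3}$ ($S = \left(- \frac{1}{3}\right) \left(-74\right) = \frac{74}{3} \approx 24.667$)
$B{\left(z \right)} = - \frac{z \left(-4 + z\right)}{4}$ ($B{\left(z \right)} = - \frac{\left(z - 4\right) \left(z + z\right)}{8} = - \frac{\left(-4 + z\right) 2 z}{8} = - \frac{2 z \left(-4 + z\right)}{8} = - \frac{z \left(-4 + z\right)}{4}$)
$G = 0$ ($G = \frac{1}{4} \cdot 0 \left(4 - 0\right) = \frac{1}{4} \cdot 0 \left(4 + 0\right) = \frac{1}{4} \cdot 0 \cdot 4 = 0$)
$\left(F G + S\right)^{2} = \left(\left(-3\right) 0 + \frac{74}{3}\right)^{2} = \left(0 + \frac{74}{3}\right)^{2} = \left(\frac{74}{3}\right)^{2} = \frac{5476}{9}$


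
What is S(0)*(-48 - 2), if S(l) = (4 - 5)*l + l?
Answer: 0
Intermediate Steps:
S(l) = 0 (S(l) = -l + l = 0)
S(0)*(-48 - 2) = 0*(-48 - 2) = 0*(-50) = 0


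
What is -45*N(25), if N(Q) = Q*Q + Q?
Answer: -29250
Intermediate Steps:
N(Q) = Q + Q² (N(Q) = Q² + Q = Q + Q²)
-45*N(25) = -1125*(1 + 25) = -1125*26 = -45*650 = -29250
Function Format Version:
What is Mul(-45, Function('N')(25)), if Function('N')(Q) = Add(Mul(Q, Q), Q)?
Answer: -29250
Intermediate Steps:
Function('N')(Q) = Add(Q, Pow(Q, 2)) (Function('N')(Q) = Add(Pow(Q, 2), Q) = Add(Q, Pow(Q, 2)))
Mul(-45, Function('N')(25)) = Mul(-45, Mul(25, Add(1, 25))) = Mul(-45, Mul(25, 26)) = Mul(-45, 650) = -29250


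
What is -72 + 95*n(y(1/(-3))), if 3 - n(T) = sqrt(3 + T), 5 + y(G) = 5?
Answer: 213 - 95*sqrt(3) ≈ 48.455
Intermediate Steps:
y(G) = 0 (y(G) = -5 + 5 = 0)
n(T) = 3 - sqrt(3 + T)
-72 + 95*n(y(1/(-3))) = -72 + 95*(3 - sqrt(3 + 0)) = -72 + 95*(3 - sqrt(3)) = -72 + (285 - 95*sqrt(3)) = 213 - 95*sqrt(3)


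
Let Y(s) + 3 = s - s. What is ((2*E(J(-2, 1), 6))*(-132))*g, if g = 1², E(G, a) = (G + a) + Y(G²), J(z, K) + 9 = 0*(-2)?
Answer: 1584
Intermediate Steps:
Y(s) = -3 (Y(s) = -3 + (s - s) = -3 + 0 = -3)
J(z, K) = -9 (J(z, K) = -9 + 0*(-2) = -9 + 0 = -9)
E(G, a) = -3 + G + a (E(G, a) = (G + a) - 3 = -3 + G + a)
g = 1
((2*E(J(-2, 1), 6))*(-132))*g = ((2*(-3 - 9 + 6))*(-132))*1 = ((2*(-6))*(-132))*1 = -12*(-132)*1 = 1584*1 = 1584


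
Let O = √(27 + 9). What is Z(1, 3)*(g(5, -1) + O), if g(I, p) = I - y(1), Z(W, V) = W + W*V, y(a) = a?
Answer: 40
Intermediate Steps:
O = 6 (O = √36 = 6)
Z(W, V) = W + V*W
g(I, p) = -1 + I (g(I, p) = I - 1*1 = I - 1 = -1 + I)
Z(1, 3)*(g(5, -1) + O) = (1*(1 + 3))*((-1 + 5) + 6) = (1*4)*(4 + 6) = 4*10 = 40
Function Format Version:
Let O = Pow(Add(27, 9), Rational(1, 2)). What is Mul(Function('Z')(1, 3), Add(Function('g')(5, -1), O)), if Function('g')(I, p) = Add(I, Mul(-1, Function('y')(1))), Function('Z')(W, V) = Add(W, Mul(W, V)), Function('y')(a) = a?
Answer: 40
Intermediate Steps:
O = 6 (O = Pow(36, Rational(1, 2)) = 6)
Function('Z')(W, V) = Add(W, Mul(V, W))
Function('g')(I, p) = Add(-1, I) (Function('g')(I, p) = Add(I, Mul(-1, 1)) = Add(I, -1) = Add(-1, I))
Mul(Function('Z')(1, 3), Add(Function('g')(5, -1), O)) = Mul(Mul(1, Add(1, 3)), Add(Add(-1, 5), 6)) = Mul(Mul(1, 4), Add(4, 6)) = Mul(4, 10) = 40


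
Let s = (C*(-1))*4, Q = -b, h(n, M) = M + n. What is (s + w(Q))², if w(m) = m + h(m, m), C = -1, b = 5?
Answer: 121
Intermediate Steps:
Q = -5 (Q = -1*5 = -5)
w(m) = 3*m (w(m) = m + (m + m) = m + 2*m = 3*m)
s = 4 (s = -1*(-1)*4 = 1*4 = 4)
(s + w(Q))² = (4 + 3*(-5))² = (4 - 15)² = (-11)² = 121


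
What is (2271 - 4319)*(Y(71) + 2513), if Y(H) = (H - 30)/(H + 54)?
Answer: -643411968/125 ≈ -5.1473e+6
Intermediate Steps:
Y(H) = (-30 + H)/(54 + H)
(2271 - 4319)*(Y(71) + 2513) = (2271 - 4319)*((-30 + 71)/(54 + 71) + 2513) = -2048*(41/125 + 2513) = -2048*314166/125 = -643411968/125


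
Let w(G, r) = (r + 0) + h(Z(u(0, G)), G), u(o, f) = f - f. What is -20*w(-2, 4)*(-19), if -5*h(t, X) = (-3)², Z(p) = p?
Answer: 836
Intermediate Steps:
u(o, f) = 0
h(t, X) = -9/5 (h(t, X) = -⅕*(-3)² = -⅕*9 = -9/5)
w(G, r) = -9/5 + r (w(G, r) = (r + 0) - 9/5 = r - 9/5 = -9/5 + r)
-20*w(-2, 4)*(-19) = -20*(-9/5 + 4)*(-19) = -20*11/5*(-19) = -44*(-19) = 836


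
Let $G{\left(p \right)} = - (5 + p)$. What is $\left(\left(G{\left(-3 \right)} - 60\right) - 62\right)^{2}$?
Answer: $15376$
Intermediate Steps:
$G{\left(p \right)} = -5 - p$
$\left(\left(G{\left(-3 \right)} - 60\right) - 62\right)^{2} = \left(\left(\left(-5 - -3\right) - 60\right) - 62\right)^{2} = \left(\left(\left(-5 + 3\right) - 60\right) - 62\right)^{2} = \left(\left(-2 - 60\right) - 62\right)^{2} = \left(-62 - 62\right)^{2} = \left(-124\right)^{2} = 15376$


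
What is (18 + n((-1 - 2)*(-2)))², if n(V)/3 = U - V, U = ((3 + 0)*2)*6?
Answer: 11664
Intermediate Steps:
U = 36 (U = (3*2)*6 = 6*6 = 36)
n(V) = 108 - 3*V (n(V) = 3*(36 - V) = 108 - 3*V)
(18 + n((-1 - 2)*(-2)))² = (18 + (108 - 3*(-1 - 2)*(-2)))² = (18 + (108 - (-9)*(-2)))² = (18 + (108 - 3*6))² = (18 + (108 - 18))² = (18 + 90)² = 108² = 11664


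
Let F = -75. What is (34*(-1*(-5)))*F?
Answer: -12750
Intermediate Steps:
(34*(-1*(-5)))*F = (34*(-1*(-5)))*(-75) = (34*5)*(-75) = 170*(-75) = -12750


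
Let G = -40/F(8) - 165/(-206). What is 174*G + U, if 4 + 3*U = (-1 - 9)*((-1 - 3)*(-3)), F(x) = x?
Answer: -238537/309 ≈ -771.96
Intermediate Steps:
U = -124/3 (U = -4/3 + ((-1 - 9)*((-1 - 3)*(-3)))/3 = -4/3 + (-(-40)*(-3))/3 = -4/3 + (-10*12)/3 = -4/3 + (⅓)*(-120) = -4/3 - 40 = -124/3 ≈ -41.333)
G = -865/206 (G = -40/8 - 165/(-206) = -40*⅛ - 165*(-1/206) = -5 + 165/206 = -865/206 ≈ -4.1990)
174*G + U = 174*(-865/206) - 124/3 = -75255/103 - 124/3 = -238537/309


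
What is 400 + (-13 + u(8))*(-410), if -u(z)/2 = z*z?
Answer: 58210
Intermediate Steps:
u(z) = -2*z² (u(z) = -2*z*z = -2*z²)
400 + (-13 + u(8))*(-410) = 400 + (-13 - 2*8²)*(-410) = 400 + (-13 - 2*64)*(-410) = 400 + (-13 - 128)*(-410) = 400 - 141*(-410) = 400 + 57810 = 58210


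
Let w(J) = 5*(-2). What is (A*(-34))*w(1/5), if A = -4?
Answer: -1360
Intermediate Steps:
w(J) = -10
(A*(-34))*w(1/5) = -4*(-34)*(-10) = 136*(-10) = -1360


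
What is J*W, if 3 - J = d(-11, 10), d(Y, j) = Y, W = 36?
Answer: 504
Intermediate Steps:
J = 14 (J = 3 - 1*(-11) = 3 + 11 = 14)
J*W = 14*36 = 504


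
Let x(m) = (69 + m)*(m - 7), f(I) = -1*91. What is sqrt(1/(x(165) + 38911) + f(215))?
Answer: 2*I*sqrt(130999706454)/75883 ≈ 9.5394*I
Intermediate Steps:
f(I) = -91
x(m) = (-7 + m)*(69 + m) (x(m) = (69 + m)*(-7 + m) = (-7 + m)*(69 + m))
sqrt(1/(x(165) + 38911) + f(215)) = sqrt(1/((-483 + 165**2 + 62*165) + 38911) - 91) = sqrt(1/((-483 + 27225 + 10230) + 38911) - 91) = sqrt(1/(36972 + 38911) - 91) = sqrt(1/75883 - 91) = sqrt(-6905352/75883) = 2*I*sqrt(130999706454)/75883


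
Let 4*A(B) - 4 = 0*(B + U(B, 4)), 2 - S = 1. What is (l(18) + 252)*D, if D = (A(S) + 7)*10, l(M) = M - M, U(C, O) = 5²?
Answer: 20160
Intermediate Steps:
U(C, O) = 25
S = 1 (S = 2 - 1*1 = 2 - 1 = 1)
A(B) = 1 (A(B) = 1 + (0*(B + 25))/4 = 1 + (0*(25 + B))/4 = 1 + (¼)*0 = 1 + 0 = 1)
l(M) = 0
D = 80 (D = (1 + 7)*10 = 8*10 = 80)
(l(18) + 252)*D = (0 + 252)*80 = 252*80 = 20160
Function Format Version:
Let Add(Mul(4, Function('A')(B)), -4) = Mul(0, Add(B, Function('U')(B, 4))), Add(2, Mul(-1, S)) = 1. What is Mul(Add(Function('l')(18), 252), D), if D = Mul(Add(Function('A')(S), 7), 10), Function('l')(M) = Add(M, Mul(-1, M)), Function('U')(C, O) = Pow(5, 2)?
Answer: 20160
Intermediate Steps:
Function('U')(C, O) = 25
S = 1 (S = Add(2, Mul(-1, 1)) = Add(2, -1) = 1)
Function('A')(B) = 1 (Function('A')(B) = Add(1, Mul(Rational(1, 4), Mul(0, Add(B, 25)))) = Add(1, Mul(Rational(1, 4), Mul(0, Add(25, B)))) = Add(1, Mul(Rational(1, 4), 0)) = Add(1, 0) = 1)
Function('l')(M) = 0
D = 80 (D = Mul(Add(1, 7), 10) = Mul(8, 10) = 80)
Mul(Add(Function('l')(18), 252), D) = Mul(Add(0, 252), 80) = Mul(252, 80) = 20160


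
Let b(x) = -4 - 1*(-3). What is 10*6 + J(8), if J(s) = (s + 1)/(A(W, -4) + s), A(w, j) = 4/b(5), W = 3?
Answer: 249/4 ≈ 62.250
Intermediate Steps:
b(x) = -1 (b(x) = -4 + 3 = -1)
A(w, j) = -4 (A(w, j) = 4/(-1) = 4*(-1) = -4)
J(s) = (1 + s)/(-4 + s) (J(s) = (s + 1)/(-4 + s) = (1 + s)/(-4 + s))
10*6 + J(8) = 10*6 + (1 + 8)/(-4 + 8) = 60 + 9/4 = 249/4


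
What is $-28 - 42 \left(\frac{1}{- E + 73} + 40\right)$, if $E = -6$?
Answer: $- \frac{134974}{79} \approx -1708.5$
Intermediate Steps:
$-28 - 42 \left(\frac{1}{- E + 73} + 40\right) = -28 - 42 \left(\frac{1}{\left(-1\right) \left(-6\right) + 73} + 40\right) = -28 - 42 \left(\frac{1}{6 + 73} + 40\right) = -28 - 42 \left(\frac{1}{79} + 40\right) = -28 - \frac{132762}{79} = - \frac{134974}{79}$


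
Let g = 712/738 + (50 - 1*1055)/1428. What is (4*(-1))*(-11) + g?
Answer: 7774177/175644 ≈ 44.261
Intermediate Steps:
g = 45841/175644 (g = 712*(1/738) + (50 - 1055)*(1/1428) = 356/369 - 1005*1/1428 = 356/369 - 335/476 = 45841/175644 ≈ 0.26099)
(4*(-1))*(-11) + g = (4*(-1))*(-11) + 45841/175644 = -4*(-11) + 45841/175644 = 44 + 45841/175644 = 7774177/175644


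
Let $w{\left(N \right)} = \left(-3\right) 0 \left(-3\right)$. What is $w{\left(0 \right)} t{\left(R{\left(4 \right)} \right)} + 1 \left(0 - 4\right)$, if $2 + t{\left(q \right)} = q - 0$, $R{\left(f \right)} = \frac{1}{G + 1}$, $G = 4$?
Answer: $-4$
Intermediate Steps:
$R{\left(f \right)} = \frac{1}{5}$ ($R{\left(f \right)} = \frac{1}{4 + 1} = \frac{1}{5}$)
$t{\left(q \right)} = -2 + q$ ($t{\left(q \right)} = -2 + \left(q - 0\right) = -2 + \left(q + 0\right) = -2 + q$)
$w{\left(N \right)} = 0$ ($w{\left(N \right)} = 0 \left(-3\right) = 0$)
$w{\left(0 \right)} t{\left(R{\left(4 \right)} \right)} + 1 \left(0 - 4\right) = 0 \left(-2 + \frac{1}{5}\right) + 1 \left(0 - 4\right) = 0 \left(- \frac{9}{5}\right) + 1 \left(-4\right) = 0 - 4 = -4$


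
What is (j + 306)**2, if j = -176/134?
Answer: 416731396/4489 ≈ 92834.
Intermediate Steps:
j = -88/67 (j = -176*1/134 = -88/67 ≈ -1.3134)
(j + 306)**2 = (-88/67 + 306)**2 = (20414/67)**2 = 416731396/4489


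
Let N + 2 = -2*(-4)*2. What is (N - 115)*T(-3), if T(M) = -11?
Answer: 1111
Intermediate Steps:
N = 14 (N = -2 - 2*(-4)*2 = -2 + 8*2 = -2 + 16 = 14)
(N - 115)*T(-3) = (14 - 115)*(-11) = -101*(-11) = 1111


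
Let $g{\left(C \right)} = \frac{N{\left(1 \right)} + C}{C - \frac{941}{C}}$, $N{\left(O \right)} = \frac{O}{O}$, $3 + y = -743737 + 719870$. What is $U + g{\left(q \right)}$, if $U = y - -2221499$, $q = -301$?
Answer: $\frac{9851975322}{4483} \approx 2.1976 \cdot 10^{6}$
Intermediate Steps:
$y = -23870$ ($y = -3 + \left(-743737 + 719870\right) = -3 - 23867 = -23870$)
$N{\left(O \right)} = 1$
$U = 2197629$ ($U = -23870 - -2221499 = -23870 + 2221499 = 2197629$)
$g{\left(C \right)} = \frac{1 + C}{C - \frac{941}{C}}$
$U + g{\left(q \right)} = 2197629 - \frac{301 \left(1 - 301\right)}{-941 + \left(-301\right)^{2}} = 2197629 - 301 \frac{1}{-941 + 90601} \left(-300\right) = 2197629 - 301 \cdot \frac{1}{89660} \left(-300\right) = 2197629 - \frac{301}{89660} \left(-300\right) = 2197629 + \frac{4515}{4483} = \frac{9851975322}{4483}$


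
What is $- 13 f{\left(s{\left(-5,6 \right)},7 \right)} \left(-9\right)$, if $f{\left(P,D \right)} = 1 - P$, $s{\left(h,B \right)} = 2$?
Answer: $-117$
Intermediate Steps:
$- 13 f{\left(s{\left(-5,6 \right)},7 \right)} \left(-9\right) = - 13 \left(1 - 2\right) \left(-9\right) = \left(-13\right) \left(-1\right) \left(-9\right) = 13 \left(-9\right) = -117$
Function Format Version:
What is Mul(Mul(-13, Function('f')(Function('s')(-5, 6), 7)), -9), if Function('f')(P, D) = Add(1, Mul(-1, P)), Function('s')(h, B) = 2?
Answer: -117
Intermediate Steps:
Mul(Mul(-13, Function('f')(Function('s')(-5, 6), 7)), -9) = Mul(Mul(-13, Add(1, Mul(-1, 2))), -9) = Mul(Mul(-13, Add(1, -2)), -9) = Mul(Mul(-13, -1), -9) = Mul(13, -9) = -117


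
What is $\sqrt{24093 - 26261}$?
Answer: $2 i \sqrt{542} \approx 46.562 i$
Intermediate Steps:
$\sqrt{24093 - 26261} = \sqrt{-2168} = 2 i \sqrt{542}$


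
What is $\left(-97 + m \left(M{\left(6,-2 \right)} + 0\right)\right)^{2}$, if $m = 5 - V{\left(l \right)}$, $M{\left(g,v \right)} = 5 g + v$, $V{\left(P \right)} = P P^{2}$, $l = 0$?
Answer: $1849$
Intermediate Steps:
$V{\left(P \right)} = P^{3}$
$M{\left(g,v \right)} = v + 5 g$
$m = 5$ ($m = 5 - 0^{3} = 5 - 0 = 5 + 0 = 5$)
$\left(-97 + m \left(M{\left(6,-2 \right)} + 0\right)\right)^{2} = \left(-97 + 5 \left(\left(-2 + 5 \cdot 6\right) + 0\right)\right)^{2} = \left(-97 + 5 \left(\left(-2 + 30\right) + 0\right)\right)^{2} = \left(-97 + 5 \left(28 + 0\right)\right)^{2} = \left(-97 + 5 \cdot 28\right)^{2} = \left(-97 + 140\right)^{2} = 43^{2} = 1849$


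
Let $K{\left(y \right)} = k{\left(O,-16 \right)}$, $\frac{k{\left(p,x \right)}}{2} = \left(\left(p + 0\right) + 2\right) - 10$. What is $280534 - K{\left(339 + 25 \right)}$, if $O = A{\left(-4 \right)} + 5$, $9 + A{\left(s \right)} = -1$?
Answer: $280560$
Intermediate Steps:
$A{\left(s \right)} = -10$ ($A{\left(s \right)} = -9 - 1 = -10$)
$O = -5$ ($O = -10 + 5 = -5$)
$k{\left(p,x \right)} = -16 + 2 p$ ($k{\left(p,x \right)} = 2 \left(\left(\left(p + 0\right) + 2\right) - 10\right) = 2 \left(\left(p + 2\right) - 10\right) = 2 \left(\left(2 + p\right) - 10\right) = 2 \left(-8 + p\right) = -16 + 2 p$)
$K{\left(y \right)} = -26$ ($K{\left(y \right)} = -16 + 2 \left(-5\right) = -16 - 10 = -26$)
$280534 - K{\left(339 + 25 \right)} = 280534 - -26 = 280534 + 26 = 280560$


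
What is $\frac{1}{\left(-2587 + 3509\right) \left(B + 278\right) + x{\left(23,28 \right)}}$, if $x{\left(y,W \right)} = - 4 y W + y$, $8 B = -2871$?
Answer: $- \frac{4}{308479} \approx -1.2967 \cdot 10^{-5}$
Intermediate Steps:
$B = - \frac{2871}{8}$ ($B = \frac{1}{8} \left(-2871\right) = - \frac{2871}{8} \approx -358.88$)
$x{\left(y,W \right)} = y - 4 W y$ ($x{\left(y,W \right)} = - 4 W y + y = y - 4 W y$)
$\frac{1}{\left(-2587 + 3509\right) \left(B + 278\right) + x{\left(23,28 \right)}} = \frac{1}{\left(-2587 + 3509\right) \left(- \frac{2871}{8} + 278\right) + 23 \left(1 - 112\right)} = \frac{1}{922 \left(- \frac{647}{8}\right) + 23 \left(1 - 112\right)} = \frac{1}{- \frac{298267}{4} + 23 \left(-111\right)} = \frac{1}{- \frac{298267}{4} - 2553} = \frac{1}{- \frac{308479}{4}} = - \frac{4}{308479}$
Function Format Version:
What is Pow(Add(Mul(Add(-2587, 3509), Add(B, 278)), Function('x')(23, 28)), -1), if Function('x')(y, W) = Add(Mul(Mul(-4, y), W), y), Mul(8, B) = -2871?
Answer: Rational(-4, 308479) ≈ -1.2967e-5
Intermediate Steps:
B = Rational(-2871, 8) (B = Mul(Rational(1, 8), -2871) = Rational(-2871, 8) ≈ -358.88)
Function('x')(y, W) = Add(y, Mul(-4, W, y)) (Function('x')(y, W) = Add(Mul(-4, W, y), y) = Add(y, Mul(-4, W, y)))
Pow(Add(Mul(Add(-2587, 3509), Add(B, 278)), Function('x')(23, 28)), -1) = Pow(Add(Mul(Add(-2587, 3509), Add(Rational(-2871, 8), 278)), Mul(23, Add(1, Mul(-4, 28)))), -1) = Pow(Add(Mul(922, Rational(-647, 8)), Mul(23, Add(1, -112))), -1) = Pow(Add(Rational(-298267, 4), Mul(23, -111)), -1) = Pow(Add(Rational(-298267, 4), -2553), -1) = Pow(Rational(-308479, 4), -1) = Rational(-4, 308479)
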